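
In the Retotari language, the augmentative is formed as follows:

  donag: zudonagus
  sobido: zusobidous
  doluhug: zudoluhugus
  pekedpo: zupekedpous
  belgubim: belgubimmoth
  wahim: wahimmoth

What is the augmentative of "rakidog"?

zurakidogus

"rakidog" ends in -g. The stems ending in -g (donag → zudonagus, doluhug → zudoluhugus) add zu- … -us around the stem.
So rakidog → zurakidogus.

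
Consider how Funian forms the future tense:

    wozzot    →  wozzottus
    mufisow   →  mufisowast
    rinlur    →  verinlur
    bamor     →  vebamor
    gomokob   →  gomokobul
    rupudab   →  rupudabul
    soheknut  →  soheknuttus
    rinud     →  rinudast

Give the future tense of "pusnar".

gomokob and bamor both have last vowel 'o' yet inflect differently (gomokobul, vebamor), so the last vowel is not what conditions the rule; the final letter is.
"pusnar" ends in -r. The stems ending in -r (bamor → vebamor, rinlur → verinlur) add the prefix ve-.
So pusnar → vepusnar.

vepusnar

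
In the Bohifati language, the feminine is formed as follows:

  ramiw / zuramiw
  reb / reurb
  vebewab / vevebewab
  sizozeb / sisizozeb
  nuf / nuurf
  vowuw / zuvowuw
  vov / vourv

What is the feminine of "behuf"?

zubehuf

reb and vebewab both end in -b yet inflect differently (reurb, vevebewab), so the final letter is not what conditions the rule; the number of vowels is.
"behuf" has 2 vowels. The stems with 2 vowels (vowuw → zuvowuw, ramiw → zuramiw) add the prefix zu-.
So behuf → zubehuf.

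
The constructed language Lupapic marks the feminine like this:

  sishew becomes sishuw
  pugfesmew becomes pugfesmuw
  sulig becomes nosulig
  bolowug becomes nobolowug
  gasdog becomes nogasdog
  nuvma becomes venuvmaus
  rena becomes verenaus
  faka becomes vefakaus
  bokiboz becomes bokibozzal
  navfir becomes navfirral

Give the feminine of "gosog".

nogosog

gasdog and bokiboz both have last vowel 'o' yet inflect differently (nogasdog, bokibozzal), so the last vowel is not what conditions the rule; the final letter is.
"gosog" ends in -g. The stems ending in -g (sulig → nosulig, bolowug → nobolowug, gasdog → nogasdog) add the prefix no-.
So gosog → nogosog.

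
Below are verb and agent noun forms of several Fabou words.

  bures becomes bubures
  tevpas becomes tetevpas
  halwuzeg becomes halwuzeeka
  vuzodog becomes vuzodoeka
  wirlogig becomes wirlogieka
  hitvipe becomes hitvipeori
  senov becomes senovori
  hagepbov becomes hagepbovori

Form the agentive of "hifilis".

hihifilis

"hifilis" ends in -s. The stems ending in -s (bures → bubures, tevpas → tetevpas) repeat the first consonant+vowel as a prefix.
So hifilis → hihifilis.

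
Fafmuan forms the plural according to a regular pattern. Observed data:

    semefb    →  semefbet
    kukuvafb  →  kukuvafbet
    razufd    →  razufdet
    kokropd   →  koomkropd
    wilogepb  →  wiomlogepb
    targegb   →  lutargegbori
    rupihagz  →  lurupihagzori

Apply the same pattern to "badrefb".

badrefbet

razufd and kokropd both end in -d yet inflect differently (razufdet, koomkropd), so the final letter is not what conditions the rule; the second-to-last letter is.
"badrefb" has second-to-last letter 'f'. The stems whose second-to-last letter is 'f' (semefb → semefbet, kukuvafb → kukuvafbet, razufd → razufdet) add -et.
The other patterns: stems whose second-to-last letter is 'p' insert -om- after the first vowel; stems whose second-to-last letter is 'g' add lu- … -ori around the stem.
So badrefb → badrefbet.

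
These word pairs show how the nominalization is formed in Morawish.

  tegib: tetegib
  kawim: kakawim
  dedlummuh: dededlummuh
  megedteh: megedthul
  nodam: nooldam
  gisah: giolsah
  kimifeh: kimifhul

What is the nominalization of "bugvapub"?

bubugvapub

gisah and kimifeh both end in -h yet inflect differently (giolsah, kimifhul), so the final letter is not what conditions the rule; the last vowel is.
"bugvapub" has last vowel 'u'. The one such stem in the data (dedlummuh → dededlummuh) repeats the first consonant+vowel as a prefix (as do kawim, tegib), so the same rule applies.
The other patterns: stems whose last vowel is 'a' insert -ol- after the first vowel; stems whose last vowel is 'e' delete the last vowel and add -ul.
So bugvapub → bubugvapub.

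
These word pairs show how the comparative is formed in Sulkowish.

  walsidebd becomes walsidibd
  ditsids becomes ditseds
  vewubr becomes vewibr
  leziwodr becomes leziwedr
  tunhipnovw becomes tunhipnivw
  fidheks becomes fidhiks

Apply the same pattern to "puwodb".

puwedb

leziwodr and vewubr both end in -r yet inflect differently (leziwedr, vewibr), so the final letter is not what conditions the rule; the second-to-last letter is.
"puwodb" has second-to-last letter 'd'. The stems whose second-to-last letter is 'd' (ditsids → ditseds, leziwodr → leziwedr) change the last vowel to 'e'.
The other pattern: stems whose second-to-last letter is 'b', 'k' or 'v' change the last vowel to 'i'.
So puwodb → puwedb.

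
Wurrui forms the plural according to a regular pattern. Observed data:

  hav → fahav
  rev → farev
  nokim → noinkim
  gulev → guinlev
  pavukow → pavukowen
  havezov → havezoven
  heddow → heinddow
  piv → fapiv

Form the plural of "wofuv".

woinfuv

rev and gulev both end in -v yet inflect differently (farev, guinlev), so the final letter is not what conditions the rule; the number of vowels is.
"wofuv" has 2 vowels. The stems with 2 vowels (nokim → noinkim, heddow → heinddow, gulev → guinlev) insert -in- after the first vowel.
So wofuv → woinfuv.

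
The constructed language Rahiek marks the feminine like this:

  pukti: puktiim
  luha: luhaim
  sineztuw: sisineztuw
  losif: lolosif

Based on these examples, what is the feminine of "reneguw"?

rereneguw

pukti and losif both have last vowel 'i' yet inflect differently (puktiim, lolosif), so the last vowel is not what conditions the rule; whether the stem ends in a vowel or a consonant is.
"reneguw" ends in a consonant. The stems ending in a consonant (sineztuw → sisineztuw, losif → lolosif) repeat the first consonant+vowel as a prefix.
The other pattern: stems ending in a vowel add -im.
So reneguw → rereneguw.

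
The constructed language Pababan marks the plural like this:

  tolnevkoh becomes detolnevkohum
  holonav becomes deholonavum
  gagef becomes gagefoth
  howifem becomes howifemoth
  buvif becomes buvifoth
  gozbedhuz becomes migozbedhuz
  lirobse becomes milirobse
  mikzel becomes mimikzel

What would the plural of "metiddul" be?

mimetiddul

gagef and lirobse both have last vowel 'e' yet inflect differently (gagefoth, milirobse), so the last vowel is not what conditions the rule; the final letter is.
"metiddul" ends in -l. The one such stem in the data (mikzel → mimikzel) adds the prefix mi-, so the same rule applies.
The other patterns: stems ending in -h or -v add de- … -um around the stem; stems ending in -f or -m add -oth.
So metiddul → mimetiddul.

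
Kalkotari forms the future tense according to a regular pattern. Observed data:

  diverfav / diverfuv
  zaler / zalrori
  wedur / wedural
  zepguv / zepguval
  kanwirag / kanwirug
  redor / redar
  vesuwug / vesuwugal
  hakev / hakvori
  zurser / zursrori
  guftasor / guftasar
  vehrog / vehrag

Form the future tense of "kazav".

kanwirag and vehrog both end in -g yet inflect differently (kanwirug, vehrag), so the final letter is not what conditions the rule; the last vowel is.
"kazav" has last vowel 'a'. The stems whose last vowel is 'a' (diverfav → diverfuv, kanwirag → kanwirug) change the last vowel to 'u'.
The other patterns: stems whose last vowel is 'o' change the last vowel to 'a'; stems whose last vowel is 'e' delete the last vowel and add -ori; stems whose last vowel is 'u' add -al.
So kazav → kazuv.

kazuv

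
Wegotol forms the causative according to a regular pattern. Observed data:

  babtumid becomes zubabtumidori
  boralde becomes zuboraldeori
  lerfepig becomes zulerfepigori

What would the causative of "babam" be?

zubabamori

Every pair shown (babtumid → zubabtumidori, boralde → zuboraldeori, lerfepig → zulerfepigori) follows the same rule: add zu- … -ori around the stem.
So babam → zubabamori.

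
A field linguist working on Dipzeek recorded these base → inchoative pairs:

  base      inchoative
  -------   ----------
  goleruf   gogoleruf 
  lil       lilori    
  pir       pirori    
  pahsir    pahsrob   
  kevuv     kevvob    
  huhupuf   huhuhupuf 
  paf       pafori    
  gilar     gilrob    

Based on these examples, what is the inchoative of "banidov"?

"banidov" has 3 vowels. The stems with 3 vowels (huhupuf → huhuhupuf, goleruf → gogoleruf) repeat the first consonant+vowel as a prefix.
The other patterns: stems with 1 vowel add -ori; stems with 2 vowels delete the last vowel and add -ob.
So banidov → babanidov.

babanidov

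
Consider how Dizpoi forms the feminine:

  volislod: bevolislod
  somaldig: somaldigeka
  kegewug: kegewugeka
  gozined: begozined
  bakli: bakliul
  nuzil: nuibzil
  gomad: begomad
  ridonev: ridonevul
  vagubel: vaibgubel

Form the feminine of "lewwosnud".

"lewwosnud" ends in -d. The stems ending in -d (gozined → begozined, gomad → begomad, volislod → bevolislod) add the prefix be-.
The other patterns: stems ending in -l insert -ib- after the first vowel; stems ending in -g add -eka; stems ending in -i or -v add -ul.
So lewwosnud → belewwosnud.

belewwosnud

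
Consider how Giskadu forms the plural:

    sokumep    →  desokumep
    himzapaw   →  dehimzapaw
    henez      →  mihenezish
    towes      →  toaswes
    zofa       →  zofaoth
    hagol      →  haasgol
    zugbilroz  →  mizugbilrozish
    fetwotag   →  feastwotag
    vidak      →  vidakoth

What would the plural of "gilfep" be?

degilfep

himzapaw and zofa both have last vowel 'a' yet inflect differently (dehimzapaw, zofaoth), so the last vowel is not what conditions the rule; the final letter is.
"gilfep" ends in -p. The one such stem in the data (sokumep → desokumep) adds the prefix de-, so the same rule applies.
So gilfep → degilfep.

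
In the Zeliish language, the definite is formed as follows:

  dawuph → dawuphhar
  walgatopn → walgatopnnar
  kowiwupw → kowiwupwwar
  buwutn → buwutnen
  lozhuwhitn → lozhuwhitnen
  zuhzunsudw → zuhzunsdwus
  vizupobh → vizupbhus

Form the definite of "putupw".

"putupw" has second-to-last letter 'p'. The stems whose second-to-last letter is 'p' (dawuph → dawuphhar, walgatopn → walgatopnnar, kowiwupw → kowiwupwwar) double the final consonant and add -ar.
So putupw → putupwwar.

putupwwar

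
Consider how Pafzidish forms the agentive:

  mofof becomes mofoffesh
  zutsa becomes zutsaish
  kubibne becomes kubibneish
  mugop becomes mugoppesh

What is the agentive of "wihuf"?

wihuffesh

mugop and zutsa both have 2 vowels yet inflect differently (mugoppesh, zutsaish), so the number of vowels is not what conditions the rule; whether the stem ends in a vowel or a consonant is.
"wihuf" ends in a consonant. The stems ending in a consonant (mugop → mugoppesh, mofof → mofoffesh) double the final consonant and add -esh.
So wihuf → wihuffesh.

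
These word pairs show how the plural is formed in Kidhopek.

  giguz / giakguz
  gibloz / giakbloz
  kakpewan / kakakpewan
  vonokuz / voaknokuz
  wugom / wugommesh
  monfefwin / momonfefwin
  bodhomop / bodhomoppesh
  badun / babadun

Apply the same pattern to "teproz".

giguz and badun both have last vowel 'u' yet inflect differently (giakguz, babadun), so the last vowel is not what conditions the rule; the final letter is.
"teproz" ends in -z. The stems ending in -z (giguz → giakguz, gibloz → giakbloz, vonokuz → voaknokuz) insert -ak- after the first vowel.
So teproz → teakproz.

teakproz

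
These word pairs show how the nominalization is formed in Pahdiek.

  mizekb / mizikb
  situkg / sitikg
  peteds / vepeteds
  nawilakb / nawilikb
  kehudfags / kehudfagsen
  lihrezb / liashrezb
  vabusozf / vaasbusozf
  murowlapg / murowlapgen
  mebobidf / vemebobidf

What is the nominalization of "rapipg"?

peteds and kehudfags both end in -s yet inflect differently (vepeteds, kehudfagsen), so the final letter is not what conditions the rule; the second-to-last letter is.
"rapipg" has second-to-last letter 'p'. The one such stem in the data (murowlapg → murowlapgen) adds -en, so the same rule applies.
So rapipg → rapipgen.

rapipgen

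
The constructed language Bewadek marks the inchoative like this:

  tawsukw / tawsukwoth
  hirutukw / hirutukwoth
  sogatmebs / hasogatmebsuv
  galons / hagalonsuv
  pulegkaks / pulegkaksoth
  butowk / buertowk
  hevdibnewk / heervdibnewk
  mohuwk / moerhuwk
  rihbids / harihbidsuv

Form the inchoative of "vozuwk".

"vozuwk" has second-to-last letter 'w'. The stems whose second-to-last letter is 'w' (hevdibnewk → heervdibnewk, butowk → buertowk, mohuwk → moerhuwk) insert -er- after the first vowel.
The other patterns: stems whose second-to-last letter is 'k' add -oth; stems whose second-to-last letter is 'b', 'd' or 'n' add ha- … -uv around the stem.
So vozuwk → voerzuwk.

voerzuwk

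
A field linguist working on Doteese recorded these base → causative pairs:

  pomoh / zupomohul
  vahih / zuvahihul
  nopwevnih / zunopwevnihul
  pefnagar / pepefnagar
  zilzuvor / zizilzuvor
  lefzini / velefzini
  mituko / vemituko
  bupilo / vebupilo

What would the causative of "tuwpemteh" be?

zutuwpemtehul

"tuwpemteh" ends in -h. The stems ending in -h (pomoh → zupomohul, vahih → zuvahihul, nopwevnih → zunopwevnihul) add zu- … -ul around the stem.
So tuwpemteh → zutuwpemtehul.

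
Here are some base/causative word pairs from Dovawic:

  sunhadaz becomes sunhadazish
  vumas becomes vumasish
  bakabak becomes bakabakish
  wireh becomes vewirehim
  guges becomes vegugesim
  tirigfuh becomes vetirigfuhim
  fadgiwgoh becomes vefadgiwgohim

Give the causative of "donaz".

"donaz" has last vowel 'a'. The stems whose last vowel is 'a' (sunhadaz → sunhadazish, vumas → vumasish, bakabak → bakabakish) add -ish.
So donaz → donazish.

donazish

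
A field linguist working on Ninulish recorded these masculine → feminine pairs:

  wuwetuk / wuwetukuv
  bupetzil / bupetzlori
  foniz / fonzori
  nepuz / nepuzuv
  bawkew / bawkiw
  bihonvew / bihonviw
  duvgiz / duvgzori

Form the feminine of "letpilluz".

nepuz and foniz both end in -z yet inflect differently (nepuzuv, fonzori), so the final letter is not what conditions the rule; the last vowel is.
"letpilluz" has last vowel 'u'. The stems whose last vowel is 'u' (nepuz → nepuzuv, wuwetuk → wuwetukuv) add -uv.
The other patterns: stems whose last vowel is 'e' change the last vowel to 'i'; stems whose last vowel is 'i' delete the last vowel and add -ori.
So letpilluz → letpilluzuv.

letpilluzuv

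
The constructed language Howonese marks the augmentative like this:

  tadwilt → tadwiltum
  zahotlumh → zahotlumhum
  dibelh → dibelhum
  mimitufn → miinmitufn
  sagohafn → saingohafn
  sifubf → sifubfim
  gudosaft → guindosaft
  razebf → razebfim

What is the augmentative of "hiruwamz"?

hiruwamzum

gudosaft and tadwilt both end in -t yet inflect differently (guindosaft, tadwiltum), so the final letter is not what conditions the rule; the second-to-last letter is.
"hiruwamz" has second-to-last letter 'm'. The one such stem in the data (zahotlumh → zahotlumhum) adds -um, so the same rule applies.
So hiruwamz → hiruwamzum.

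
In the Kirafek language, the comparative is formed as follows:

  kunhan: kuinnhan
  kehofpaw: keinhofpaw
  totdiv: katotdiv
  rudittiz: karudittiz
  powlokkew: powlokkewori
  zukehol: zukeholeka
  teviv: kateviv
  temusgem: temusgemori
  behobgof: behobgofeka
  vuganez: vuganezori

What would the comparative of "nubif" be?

kanubif

"nubif" has last vowel 'i'. The stems whose last vowel is 'i' (totdiv → katotdiv, rudittiz → karudittiz, teviv → kateviv) add the prefix ka-.
So nubif → kanubif.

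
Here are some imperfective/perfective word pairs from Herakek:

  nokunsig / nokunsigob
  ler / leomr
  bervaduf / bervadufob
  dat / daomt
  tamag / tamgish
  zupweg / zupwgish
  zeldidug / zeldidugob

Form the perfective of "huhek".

"huhek" has 2 vowels. The stems with 2 vowels (zupweg → zupwgish, tamag → tamgish) delete the last vowel and add -ish.
So huhek → huhkish.

huhkish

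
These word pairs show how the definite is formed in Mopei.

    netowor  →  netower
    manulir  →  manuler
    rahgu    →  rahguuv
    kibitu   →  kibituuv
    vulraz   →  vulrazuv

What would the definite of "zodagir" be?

netowor and kibitu both have 3 vowels yet inflect differently (netower, kibituuv), so the number of vowels is not what conditions the rule; the final letter is.
"zodagir" ends in -r. The stems ending in -r (netowor → netower, manulir → manuler) change the last vowel to 'e'.
The other pattern: stems ending in -u or -z add -uv.
So zodagir → zodager.

zodager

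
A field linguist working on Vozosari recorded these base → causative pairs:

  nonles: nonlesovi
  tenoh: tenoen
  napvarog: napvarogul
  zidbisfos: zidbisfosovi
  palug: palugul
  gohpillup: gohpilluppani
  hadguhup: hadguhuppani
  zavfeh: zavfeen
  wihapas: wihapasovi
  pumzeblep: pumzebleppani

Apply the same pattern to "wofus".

tenoh and zidbisfos both have last vowel 'o' yet inflect differently (tenoen, zidbisfosovi), so the last vowel is not what conditions the rule; the final letter is.
"wofus" ends in -s. The stems ending in -s (zidbisfos → zidbisfosovi, nonles → nonlesovi, wihapas → wihapasovi) add -ovi.
So wofus → wofusovi.

wofusovi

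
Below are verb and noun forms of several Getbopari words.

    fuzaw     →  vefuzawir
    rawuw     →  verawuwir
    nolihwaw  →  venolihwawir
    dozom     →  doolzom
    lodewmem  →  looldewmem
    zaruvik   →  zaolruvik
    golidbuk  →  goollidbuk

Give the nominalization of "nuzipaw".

venuzipawir

"nuzipaw" ends in -w. The stems ending in -w (fuzaw → vefuzawir, rawuw → verawuwir, nolihwaw → venolihwawir) add ve- … -ir around the stem.
The other pattern: stems ending in -k or -m insert -ol- after the first vowel.
So nuzipaw → venuzipawir.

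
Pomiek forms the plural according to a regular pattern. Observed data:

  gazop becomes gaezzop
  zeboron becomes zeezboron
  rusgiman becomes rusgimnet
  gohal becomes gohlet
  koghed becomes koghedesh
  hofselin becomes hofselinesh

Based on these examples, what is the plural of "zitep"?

zeboron and rusgiman both end in -n yet inflect differently (zeezboron, rusgimnet), so the final letter is not what conditions the rule; the last vowel is.
"zitep" has last vowel 'e'. The one such stem in the data (koghed → koghedesh) adds -esh, so the same rule applies.
The other patterns: stems whose last vowel is 'o' insert -ez- after the first vowel; stems whose last vowel is 'a' delete the last vowel and add -et.
So zitep → zitepesh.

zitepesh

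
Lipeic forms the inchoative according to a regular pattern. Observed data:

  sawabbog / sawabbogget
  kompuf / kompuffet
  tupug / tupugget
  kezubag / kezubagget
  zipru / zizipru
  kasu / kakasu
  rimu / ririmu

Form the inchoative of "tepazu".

"tepazu" ends in -u. The stems ending in -u (rimu → ririmu, zipru → zizipru, kasu → kakasu) repeat the first consonant+vowel as a prefix.
So tepazu → tetepazu.

tetepazu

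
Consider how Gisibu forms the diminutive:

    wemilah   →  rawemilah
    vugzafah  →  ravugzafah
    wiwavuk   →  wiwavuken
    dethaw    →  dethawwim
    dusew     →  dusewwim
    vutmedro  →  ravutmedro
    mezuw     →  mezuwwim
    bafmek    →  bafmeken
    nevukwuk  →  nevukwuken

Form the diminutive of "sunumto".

rasunumto

"sunumto" ends in -o. The one such stem in the data (vutmedro → ravutmedro) adds the prefix ra-, so the same rule applies.
The other patterns: stems ending in -k add -en; stems ending in -w double the final consonant and add -im.
So sunumto → rasunumto.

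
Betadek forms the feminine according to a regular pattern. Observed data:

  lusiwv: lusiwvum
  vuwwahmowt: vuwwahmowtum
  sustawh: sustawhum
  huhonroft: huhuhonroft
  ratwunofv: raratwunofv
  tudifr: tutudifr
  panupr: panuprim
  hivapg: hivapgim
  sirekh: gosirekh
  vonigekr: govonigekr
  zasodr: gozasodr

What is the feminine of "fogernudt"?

gofogernudt

vuwwahmowt and huhonroft both end in -t yet inflect differently (vuwwahmowtum, huhuhonroft), so the final letter is not what conditions the rule; the second-to-last letter is.
"fogernudt" has second-to-last letter 'd'. The one such stem in the data (zasodr → gozasodr) adds the prefix go-, so the same rule applies.
The other patterns: stems whose second-to-last letter is 'w' add -um; stems whose second-to-last letter is 'f' repeat the first consonant+vowel as a prefix; stems whose second-to-last letter is 'p' add -im.
So fogernudt → gofogernudt.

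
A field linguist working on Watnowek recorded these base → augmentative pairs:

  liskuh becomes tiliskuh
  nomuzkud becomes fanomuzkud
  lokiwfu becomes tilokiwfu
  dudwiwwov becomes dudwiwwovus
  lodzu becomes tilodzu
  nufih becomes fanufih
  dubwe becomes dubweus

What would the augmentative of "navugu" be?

fanavugu

"navugu" begins with n-. The stems beginning with n- (nomuzkud → fanomuzkud, nufih → fanufih) add the prefix fa-.
So navugu → fanavugu.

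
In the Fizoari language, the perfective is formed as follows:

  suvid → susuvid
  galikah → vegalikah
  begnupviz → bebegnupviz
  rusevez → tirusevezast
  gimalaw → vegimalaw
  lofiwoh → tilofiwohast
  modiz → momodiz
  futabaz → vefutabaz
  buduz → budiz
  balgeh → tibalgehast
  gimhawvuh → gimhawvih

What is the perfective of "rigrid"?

ririgrid

rusevez and modiz both end in -z yet inflect differently (tirusevezast, momodiz), so the final letter is not what conditions the rule; the last vowel is.
"rigrid" has last vowel 'i'. The stems whose last vowel is 'i' (suvid → susuvid, modiz → momodiz, begnupviz → bebegnupviz) repeat the first consonant+vowel as a prefix.
The other patterns: stems whose last vowel is 'e' or 'o' add ti- … -ast around the stem; stems whose last vowel is 'u' change the last vowel to 'i'; stems whose last vowel is 'a' add the prefix ve-.
So rigrid → ririgrid.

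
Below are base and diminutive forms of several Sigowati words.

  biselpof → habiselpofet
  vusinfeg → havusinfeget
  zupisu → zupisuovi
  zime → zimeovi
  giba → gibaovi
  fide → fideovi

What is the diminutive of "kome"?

"kome" ends in a vowel. The stems ending in a vowel (zime → zimeovi, fide → fideovi, zupisu → zupisuovi) add -ovi.
The other pattern: stems ending in a consonant add ha- … -et around the stem.
So kome → komeovi.

komeovi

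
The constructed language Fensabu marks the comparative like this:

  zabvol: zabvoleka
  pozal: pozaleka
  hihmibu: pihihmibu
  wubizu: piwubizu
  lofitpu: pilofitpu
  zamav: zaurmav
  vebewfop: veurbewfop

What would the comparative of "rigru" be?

pozal and zamav both have last vowel 'a' yet inflect differently (pozaleka, zaurmav), so the last vowel is not what conditions the rule; the final letter is.
"rigru" ends in -u. The stems ending in -u (hihmibu → pihihmibu, wubizu → piwubizu, lofitpu → pilofitpu) add the prefix pi-.
The other patterns: stems ending in -l add -eka; stems ending in -p or -v insert -ur- after the first vowel.
So rigru → pirigru.

pirigru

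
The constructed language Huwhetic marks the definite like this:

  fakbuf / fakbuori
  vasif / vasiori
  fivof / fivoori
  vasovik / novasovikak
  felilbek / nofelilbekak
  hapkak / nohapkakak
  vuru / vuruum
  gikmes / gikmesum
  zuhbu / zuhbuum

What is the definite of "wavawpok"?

nowavawpokak

"wavawpok" ends in -k. The stems ending in -k (vasovik → novasovikak, felilbek → nofelilbekak, hapkak → nohapkakak) add no- … -ak around the stem.
So wavawpok → nowavawpokak.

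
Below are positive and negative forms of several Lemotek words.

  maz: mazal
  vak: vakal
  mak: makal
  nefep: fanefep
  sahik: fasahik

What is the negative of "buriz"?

faburiz

vak and sahik both end in -k yet inflect differently (vakal, fasahik), so the final letter is not what conditions the rule; the number of vowels is.
"buriz" has 2 vowels. The stems with 2 vowels (nefep → fanefep, sahik → fasahik) add the prefix fa-.
The other pattern: stems with 1 vowel add -al.
So buriz → faburiz.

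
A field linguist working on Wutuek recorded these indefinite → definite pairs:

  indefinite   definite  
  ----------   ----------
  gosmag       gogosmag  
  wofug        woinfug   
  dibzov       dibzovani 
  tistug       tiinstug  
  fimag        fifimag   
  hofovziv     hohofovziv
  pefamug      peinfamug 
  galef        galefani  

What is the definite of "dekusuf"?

pefamug and gosmag both end in -g yet inflect differently (peinfamug, gogosmag), so the final letter is not what conditions the rule; the last vowel is.
"dekusuf" has last vowel 'u'. The stems whose last vowel is 'u' (pefamug → peinfamug, tistug → tiinstug, wofug → woinfug) insert -in- after the first vowel.
The other patterns: stems whose last vowel is 'e' or 'o' add -ani; stems whose last vowel is 'a' or 'i' repeat the first consonant+vowel as a prefix.
So dekusuf → deinkusuf.

deinkusuf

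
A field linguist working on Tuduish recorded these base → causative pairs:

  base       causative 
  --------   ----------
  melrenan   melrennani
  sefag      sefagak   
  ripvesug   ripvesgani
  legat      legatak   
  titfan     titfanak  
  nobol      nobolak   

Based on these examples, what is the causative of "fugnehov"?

ripvesug and sefag both end in -g yet inflect differently (ripvesgani, sefagak), so the final letter is not what conditions the rule; the number of vowels is.
"fugnehov" has 3 vowels. The stems with 3 vowels (melrenan → melrennani, ripvesug → ripvesgani) delete the last vowel and add -ani.
So fugnehov → fugnehvani.

fugnehvani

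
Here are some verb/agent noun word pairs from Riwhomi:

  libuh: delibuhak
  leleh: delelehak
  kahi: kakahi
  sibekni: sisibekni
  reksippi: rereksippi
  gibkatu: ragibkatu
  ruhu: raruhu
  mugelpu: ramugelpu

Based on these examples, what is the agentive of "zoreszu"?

libuh and gibkatu both have last vowel 'u' yet inflect differently (delibuhak, ragibkatu), so the last vowel is not what conditions the rule; the final letter is.
"zoreszu" ends in -u. The stems ending in -u (gibkatu → ragibkatu, ruhu → raruhu, mugelpu → ramugelpu) add the prefix ra-.
The other patterns: stems ending in -h add de- … -ak around the stem; stems ending in -i repeat the first consonant+vowel as a prefix.
So zoreszu → razoreszu.

razoreszu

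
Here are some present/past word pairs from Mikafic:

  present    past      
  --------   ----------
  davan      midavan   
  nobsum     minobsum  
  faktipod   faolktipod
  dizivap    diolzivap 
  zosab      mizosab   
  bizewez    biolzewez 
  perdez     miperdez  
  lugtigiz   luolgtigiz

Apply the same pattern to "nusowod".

nuolsowod

bizewez and perdez both end in -z yet inflect differently (biolzewez, miperdez), so the final letter is not what conditions the rule; the number of vowels is.
"nusowod" has 3 vowels. The stems with 3 vowels (faktipod → faolktipod, bizewez → biolzewez, lugtigiz → luolgtigiz) insert -ol- after the first vowel.
The other pattern: stems with 2 vowels add the prefix mi-.
So nusowod → nuolsowod.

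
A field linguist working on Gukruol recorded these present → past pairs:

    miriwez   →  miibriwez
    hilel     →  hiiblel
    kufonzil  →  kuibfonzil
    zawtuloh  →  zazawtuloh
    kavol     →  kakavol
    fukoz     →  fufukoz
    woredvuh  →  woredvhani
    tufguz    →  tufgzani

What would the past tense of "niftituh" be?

zawtuloh and woredvuh both end in -h yet inflect differently (zazawtuloh, woredvhani), so the final letter is not what conditions the rule; the last vowel is.
"niftituh" has last vowel 'u'. The stems whose last vowel is 'u' (woredvuh → woredvhani, tufguz → tufgzani) delete the last vowel and add -ani.
So niftituh → niftithani.

niftithani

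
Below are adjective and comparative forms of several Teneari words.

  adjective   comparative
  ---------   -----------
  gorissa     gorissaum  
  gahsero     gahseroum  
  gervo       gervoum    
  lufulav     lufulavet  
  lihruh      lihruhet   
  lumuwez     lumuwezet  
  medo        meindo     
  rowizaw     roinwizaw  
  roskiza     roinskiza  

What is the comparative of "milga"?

miinlga

"milga" begins with m-. The one such stem in the data (medo → meindo) inserts -in- after the first vowel (as do rowizaw, roskiza), so the same rule applies.
The other patterns: stems beginning with g- add -um; stems beginning with l- add -et.
So milga → miinlga.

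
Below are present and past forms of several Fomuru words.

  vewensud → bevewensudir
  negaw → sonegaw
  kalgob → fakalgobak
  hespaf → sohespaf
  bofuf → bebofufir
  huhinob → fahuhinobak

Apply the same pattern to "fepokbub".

"fepokbub" has last vowel 'u'. The stems whose last vowel is 'u' (bofuf → bebofufir, vewensud → bevewensudir) add be- … -ir around the stem.
The other patterns: stems whose last vowel is 'a' add the prefix so-; stems whose last vowel is 'o' add fa- … -ak around the stem.
So fepokbub → befepokbubir.

befepokbubir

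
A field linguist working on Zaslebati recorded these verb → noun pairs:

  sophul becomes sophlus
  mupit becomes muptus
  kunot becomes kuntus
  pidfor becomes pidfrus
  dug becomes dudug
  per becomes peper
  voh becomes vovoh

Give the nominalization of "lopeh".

per and pidfor both end in -r yet inflect differently (peper, pidfrus), so the final letter is not what conditions the rule; the number of vowels is.
"lopeh" has 2 vowels. The stems with 2 vowels (mupit → muptus, pidfor → pidfrus, kunot → kuntus) delete the last vowel and add -us.
So lopeh → lophus.

lophus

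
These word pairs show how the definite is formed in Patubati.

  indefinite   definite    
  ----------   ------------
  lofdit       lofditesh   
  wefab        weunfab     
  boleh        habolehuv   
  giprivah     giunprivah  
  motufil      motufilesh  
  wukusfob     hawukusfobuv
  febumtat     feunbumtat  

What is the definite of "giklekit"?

febumtat and lofdit both end in -t yet inflect differently (feunbumtat, lofditesh), so the final letter is not what conditions the rule; the last vowel is.
"giklekit" has last vowel 'i'. The stems whose last vowel is 'i' (lofdit → lofditesh, motufil → motufilesh) add -esh.
So giklekit → giklekitesh.

giklekitesh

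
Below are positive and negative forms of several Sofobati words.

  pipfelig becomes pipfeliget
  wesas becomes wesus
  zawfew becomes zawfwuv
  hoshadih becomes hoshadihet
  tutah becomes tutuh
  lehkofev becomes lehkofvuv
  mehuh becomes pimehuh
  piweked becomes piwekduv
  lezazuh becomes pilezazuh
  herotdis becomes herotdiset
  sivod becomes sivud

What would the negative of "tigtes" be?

tigtsuv

lezazuh and hoshadih both end in -h yet inflect differently (pilezazuh, hoshadihet), so the final letter is not what conditions the rule; the last vowel is.
"tigtes" has last vowel 'e'. The stems whose last vowel is 'e' (lehkofev → lehkofvuv, piweked → piwekduv, zawfew → zawfwuv) delete the last vowel and add -uv.
So tigtes → tigtsuv.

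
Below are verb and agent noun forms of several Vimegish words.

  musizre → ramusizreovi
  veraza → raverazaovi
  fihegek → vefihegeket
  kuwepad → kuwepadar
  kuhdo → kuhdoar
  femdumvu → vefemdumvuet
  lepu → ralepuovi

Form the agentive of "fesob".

femdumvu and lepu both end in -u yet inflect differently (vefemdumvuet, ralepuovi), so the final letter is not what conditions the rule; the first letter is.
"fesob" begins with f-. The stems beginning with f- (fihegek → vefihegeket, femdumvu → vefemdumvuet) add ve- … -et around the stem.
The other patterns: stems beginning with k- add -ar; stems beginning with l-, m- or v- add ra- … -ovi around the stem.
So fesob → vefesobet.

vefesobet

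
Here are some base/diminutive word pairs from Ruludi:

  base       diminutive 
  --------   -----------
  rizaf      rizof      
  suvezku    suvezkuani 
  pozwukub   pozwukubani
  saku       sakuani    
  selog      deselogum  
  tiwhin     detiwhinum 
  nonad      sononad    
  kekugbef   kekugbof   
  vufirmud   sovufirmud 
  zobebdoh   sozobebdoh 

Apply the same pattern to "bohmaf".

suvezku and vufirmud both have last vowel 'u' yet inflect differently (suvezkuani, sovufirmud), so the last vowel is not what conditions the rule; the final letter is.
"bohmaf" ends in -f. The stems ending in -f (rizaf → rizof, kekugbef → kekugbof) change the last vowel to 'o'.
The other patterns: stems ending in -b or -u add -ani; stems ending in -d or -h add the prefix so-; stems ending in -g or -n add de- … -um around the stem.
So bohmaf → bohmof.

bohmof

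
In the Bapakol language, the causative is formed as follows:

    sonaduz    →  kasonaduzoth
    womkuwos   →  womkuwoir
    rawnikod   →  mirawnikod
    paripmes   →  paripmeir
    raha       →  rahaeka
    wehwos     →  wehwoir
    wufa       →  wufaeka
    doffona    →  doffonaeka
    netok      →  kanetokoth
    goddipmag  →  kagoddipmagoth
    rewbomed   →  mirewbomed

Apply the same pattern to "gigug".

"gigug" ends in -g. The one such stem in the data (goddipmag → kagoddipmagoth) adds ka- … -oth around the stem, so the same rule applies.
So gigug → kagigugoth.

kagigugoth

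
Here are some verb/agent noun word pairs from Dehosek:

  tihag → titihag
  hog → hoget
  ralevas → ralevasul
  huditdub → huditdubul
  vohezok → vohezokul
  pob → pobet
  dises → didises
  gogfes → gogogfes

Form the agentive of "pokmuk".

hog and tihag both end in -g yet inflect differently (hoget, titihag), so the final letter is not what conditions the rule; the number of vowels is.
"pokmuk" has 2 vowels. The stems with 2 vowels (gogfes → gogogfes, dises → didises, tihag → titihag) repeat the first consonant+vowel as a prefix.
The other patterns: stems with 1 vowel add -et; stems with 3 vowels add -ul.
So pokmuk → popokmuk.

popokmuk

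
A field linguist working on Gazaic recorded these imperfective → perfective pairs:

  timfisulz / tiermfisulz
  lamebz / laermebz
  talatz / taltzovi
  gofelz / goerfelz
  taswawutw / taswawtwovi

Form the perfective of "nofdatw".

nofdtwovi

talatz and timfisulz both end in -z yet inflect differently (taltzovi, tiermfisulz), so the final letter is not what conditions the rule; the second-to-last letter is.
"nofdatw" has second-to-last letter 't'. The stems whose second-to-last letter is 't' (talatz → taltzovi, taswawutw → taswawtwovi) delete the last vowel and add -ovi.
So nofdatw → nofdtwovi.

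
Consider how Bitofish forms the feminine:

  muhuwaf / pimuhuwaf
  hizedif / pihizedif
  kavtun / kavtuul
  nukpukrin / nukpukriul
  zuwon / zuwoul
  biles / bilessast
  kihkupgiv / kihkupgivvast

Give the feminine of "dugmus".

dugmussast

hizedif and nukpukrin both have last vowel 'i' yet inflect differently (pihizedif, nukpukriul), so the last vowel is not what conditions the rule; the final letter is.
"dugmus" ends in -s. The one such stem in the data (biles → bilessast) doubles the final consonant and adds -ast (as does kihkupgiv), so the same rule applies.
The other patterns: stems ending in -f add the prefix pi-; stems ending in -n drop the final letter and add -ul.
So dugmus → dugmussast.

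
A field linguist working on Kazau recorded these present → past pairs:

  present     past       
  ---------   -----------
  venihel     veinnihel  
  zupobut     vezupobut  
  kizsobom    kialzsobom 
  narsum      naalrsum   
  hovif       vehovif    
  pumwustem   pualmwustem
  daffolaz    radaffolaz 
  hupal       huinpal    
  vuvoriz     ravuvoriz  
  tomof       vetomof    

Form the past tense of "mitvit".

tomof and kizsobom both have last vowel 'o' yet inflect differently (vetomof, kialzsobom), so the last vowel is not what conditions the rule; the final letter is.
"mitvit" ends in -t. The one such stem in the data (zupobut → vezupobut) adds the prefix ve-, so the same rule applies.
The other patterns: stems ending in -m insert -al- after the first vowel; stems ending in -l insert -in- after the first vowel; stems ending in -z add the prefix ra-.
So mitvit → vemitvit.

vemitvit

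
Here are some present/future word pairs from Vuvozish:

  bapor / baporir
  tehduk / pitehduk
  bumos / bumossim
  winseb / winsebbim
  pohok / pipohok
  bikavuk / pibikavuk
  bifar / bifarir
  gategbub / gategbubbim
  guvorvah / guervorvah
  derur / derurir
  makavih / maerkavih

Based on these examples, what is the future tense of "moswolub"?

"moswolub" ends in -b. The stems ending in -b (gategbub → gategbubbim, winseb → winsebbim) double the final consonant and add -im.
So moswolub → moswolubbim.

moswolubbim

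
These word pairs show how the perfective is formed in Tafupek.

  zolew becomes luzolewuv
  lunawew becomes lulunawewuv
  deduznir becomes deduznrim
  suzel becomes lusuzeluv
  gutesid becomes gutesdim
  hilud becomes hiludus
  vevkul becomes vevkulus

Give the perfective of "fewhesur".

suzel and vevkul both end in -l yet inflect differently (lusuzeluv, vevkulus), so the final letter is not what conditions the rule; the last vowel is.
"fewhesur" has last vowel 'u'. The stems whose last vowel is 'u' (vevkul → vevkulus, hilud → hiludus) add -us.
So fewhesur → fewhesurus.

fewhesurus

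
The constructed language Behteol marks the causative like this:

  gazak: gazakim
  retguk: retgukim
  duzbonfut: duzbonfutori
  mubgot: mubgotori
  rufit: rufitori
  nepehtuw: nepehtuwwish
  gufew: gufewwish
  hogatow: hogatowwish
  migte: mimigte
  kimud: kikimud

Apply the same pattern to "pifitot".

pifitotori

retguk and duzbonfut both have last vowel 'u' yet inflect differently (retgukim, duzbonfutori), so the last vowel is not what conditions the rule; the final letter is.
"pifitot" ends in -t. The stems ending in -t (duzbonfut → duzbonfutori, mubgot → mubgotori, rufit → rufitori) add -ori.
So pifitot → pifitotori.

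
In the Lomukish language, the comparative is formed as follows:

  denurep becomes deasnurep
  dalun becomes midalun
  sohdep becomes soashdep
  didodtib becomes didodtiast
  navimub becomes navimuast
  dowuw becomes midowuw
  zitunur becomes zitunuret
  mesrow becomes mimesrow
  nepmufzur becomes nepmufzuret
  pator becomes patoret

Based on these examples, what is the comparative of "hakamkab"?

hakamkaast

navimub and nepmufzur both have last vowel 'u' yet inflect differently (navimuast, nepmufzuret), so the last vowel is not what conditions the rule; the final letter is.
"hakamkab" ends in -b. The stems ending in -b (didodtib → didodtiast, navimub → navimuast) drop the final letter and add -ast.
The other patterns: stems ending in -r add -et; stems ending in -p insert -as- after the first vowel; stems ending in -n or -w add the prefix mi-.
So hakamkab → hakamkaast.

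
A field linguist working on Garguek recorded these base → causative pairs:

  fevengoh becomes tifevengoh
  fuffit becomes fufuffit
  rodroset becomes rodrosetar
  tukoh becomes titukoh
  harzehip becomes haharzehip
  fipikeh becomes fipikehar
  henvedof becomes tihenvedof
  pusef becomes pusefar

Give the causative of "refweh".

refwehar

"refweh" has last vowel 'e'. The stems whose last vowel is 'e' (rodroset → rodrosetar, fipikeh → fipikehar, pusef → pusefar) add -ar.
The other patterns: stems whose last vowel is 'o' add the prefix ti-; stems whose last vowel is 'i' repeat the first consonant+vowel as a prefix.
So refweh → refwehar.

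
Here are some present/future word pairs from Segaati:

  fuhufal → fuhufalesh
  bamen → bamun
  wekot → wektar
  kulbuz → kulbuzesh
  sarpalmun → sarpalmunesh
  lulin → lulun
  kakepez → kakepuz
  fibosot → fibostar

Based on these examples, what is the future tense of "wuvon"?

"wuvon" has last vowel 'o'. The stems whose last vowel is 'o' (fibosot → fibostar, wekot → wektar) delete the last vowel and add -ar.
The other patterns: stems whose last vowel is 'a' or 'u' add -esh; stems whose last vowel is 'e' or 'i' change the last vowel to 'u'.
So wuvon → wuvnar.

wuvnar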